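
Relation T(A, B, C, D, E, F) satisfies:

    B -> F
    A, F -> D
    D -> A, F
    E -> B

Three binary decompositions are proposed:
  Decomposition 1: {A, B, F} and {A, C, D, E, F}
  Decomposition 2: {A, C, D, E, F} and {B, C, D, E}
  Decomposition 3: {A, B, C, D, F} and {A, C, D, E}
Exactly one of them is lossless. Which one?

Decomposition 1: common = {A, F}, closure = {A, D, F} → lossy.
Decomposition 2: common = {C, D, E}, closure = {A, B, C, D, E, F} → lossless.
Decomposition 3: common = {A, C, D}, closure = {A, C, D, F} → lossy.

Decomposition 2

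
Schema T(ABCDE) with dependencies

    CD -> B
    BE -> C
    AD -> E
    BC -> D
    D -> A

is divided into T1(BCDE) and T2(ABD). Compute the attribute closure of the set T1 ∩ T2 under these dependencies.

ABCDE

T1 ∩ T2 = {BD}.
D → A applies, adding A
AD → E applies, adding E
BE → C applies, adding C
Closure: {ABCDE}.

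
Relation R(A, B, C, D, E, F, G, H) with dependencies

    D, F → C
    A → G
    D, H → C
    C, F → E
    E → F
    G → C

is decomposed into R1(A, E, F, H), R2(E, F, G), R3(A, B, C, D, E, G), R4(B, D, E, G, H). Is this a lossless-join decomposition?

Chase test. Columns are A, B, C, D, E, F, G, H; row i has aⱼ where attribute j ∈ Ri, else bᵢⱼ.
Initial tableau (one row per fragment):
  row 1: a1 b12 b13 b14 a5 a6 b17 a8
  row 2: b21 b22 b23 b24 a5 a6 a7 b28
  row 3: a1 a2 a3 a4 a5 b36 a7 b38
  row 4: b41 a2 b43 a4 a5 b46 a7 a8
Rows 1 and 3 agree on A; apply A→G and equate their G entries.
Rows 1 and 3 agree on E; apply E→F and equate their F entries.
Rows 1 and 4 agree on E; apply E→F and equate their F entries.
Rows 1 and 2 agree on G; apply G→C and equate their C entries.
Rows 1 and 3 agree on G; apply G→C and equate their C entries.
Rows 1 and 4 agree on G; apply G→C and equate their C entries.
No row becomes fully distinguished — the join is lossy.

No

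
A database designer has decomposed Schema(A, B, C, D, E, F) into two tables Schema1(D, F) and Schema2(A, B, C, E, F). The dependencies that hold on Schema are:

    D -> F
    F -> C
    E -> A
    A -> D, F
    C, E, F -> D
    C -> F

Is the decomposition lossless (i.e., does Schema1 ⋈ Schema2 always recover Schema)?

Common attributes: Schema1 ∩ Schema2 = {F}.
Closure of {F}: F → C applies, adding C. So (F)⁺ = {C, F}.
The closure contains neither all of Schema1 = {D, F} nor all of Schema2 = {A, B, C, E, F}, so the common attributes are not a superkey of either fragment. The join is lossy.

No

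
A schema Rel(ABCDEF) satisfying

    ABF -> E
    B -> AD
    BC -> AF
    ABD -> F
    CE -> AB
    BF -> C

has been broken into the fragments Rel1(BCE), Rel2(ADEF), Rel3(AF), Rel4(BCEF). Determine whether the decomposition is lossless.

Chase test. Columns are ABCDEF; row i has aⱼ where attribute j ∈ Reli, else bᵢⱼ.
Initial tableau (one row per fragment):
  row 1: b11 a2 a3 b14 a5 b16
  row 2: a1 b22 b23 a4 a5 a6
  row 3: a1 b32 b33 b34 b35 a6
  row 4: b41 a2 a3 b44 a5 a6
Rows 1 and 4 agree on B; apply B→AD and equate their AD entries.
Rows 1 and 4 agree on BC; apply BC→AF and equate their AF entries.
No row becomes fully distinguished — the join is lossy.

No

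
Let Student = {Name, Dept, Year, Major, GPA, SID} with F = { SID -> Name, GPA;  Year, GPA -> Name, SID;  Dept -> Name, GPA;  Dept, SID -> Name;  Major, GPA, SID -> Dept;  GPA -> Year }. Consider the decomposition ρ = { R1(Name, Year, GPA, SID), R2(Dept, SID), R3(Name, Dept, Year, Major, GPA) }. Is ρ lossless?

Chase test. Columns are Name, Dept, Year, Major, GPA, SID; row i has aⱼ where attribute j ∈ Ri, else bᵢⱼ.
Initial tableau (one row per fragment):
  row 1: a1 b12 a3 b14 a5 a6
  row 2: b21 a2 b23 b24 b25 a6
  row 3: a1 a2 a3 a4 a5 b36
Rows 1 and 2 agree on SID; apply SID→Name, GPA and equate their Name, GPA entries.
Rows 1 and 3 agree on Year, GPA; apply Year, GPA→Name, SID and equate their Name, SID entries.
Rows 1 and 2 agree on GPA; apply GPA→Year and equate their Year entries.
Row 3 is now all distinguished symbols — the join is lossless.

Yes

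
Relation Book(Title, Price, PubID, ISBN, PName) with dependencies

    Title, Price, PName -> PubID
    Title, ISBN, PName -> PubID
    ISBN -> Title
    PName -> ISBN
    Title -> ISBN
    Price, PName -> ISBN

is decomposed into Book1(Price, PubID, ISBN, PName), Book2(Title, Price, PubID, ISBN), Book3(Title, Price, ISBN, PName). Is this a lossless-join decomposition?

Chase test. Columns are Title, Price, PubID, ISBN, PName; row i has aⱼ where attribute j ∈ Booki, else bᵢⱼ.
Initial tableau (one row per fragment):
  row 1: b11 a2 a3 a4 a5
  row 2: a1 a2 a3 a4 b25
  row 3: a1 a2 b33 a4 a5
Rows 1 and 2 agree on ISBN; apply ISBN→Title and equate their Title entries.
Rows 1 and 3 agree on Title, Price, PName; apply Title, Price, PName→PubID and equate their PubID entries.
Row 1 is now all distinguished symbols — the join is lossless.

Yes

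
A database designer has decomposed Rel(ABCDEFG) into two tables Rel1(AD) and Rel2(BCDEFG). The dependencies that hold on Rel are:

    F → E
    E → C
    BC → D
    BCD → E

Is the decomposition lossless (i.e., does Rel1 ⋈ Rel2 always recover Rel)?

No

Common attributes: Rel1 ∩ Rel2 = {D}.
No dependency enlarges {D}, so (D)⁺ = {D}.
The closure contains neither all of Rel1 = {AD} nor all of Rel2 = {BCDEFG}, so the common attributes are not a superkey of either fragment. The join is lossy.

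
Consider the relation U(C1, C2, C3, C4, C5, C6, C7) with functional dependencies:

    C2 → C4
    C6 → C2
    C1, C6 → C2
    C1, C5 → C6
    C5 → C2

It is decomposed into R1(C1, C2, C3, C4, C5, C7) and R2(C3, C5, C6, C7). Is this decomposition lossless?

Common attributes: R1 ∩ R2 = {C3, C5, C7}.
Closure of {C3, C5, C7}: C5 → C2 applies, adding C2; C2 → C4 applies, adding C4. So (C3, C5, C7)⁺ = {C2, C3, C4, C5, C7}.
The closure contains neither all of R1 = {C1, C2, C3, C4, C5, C7} nor all of R2 = {C3, C5, C6, C7}, so the common attributes are not a superkey of either fragment. The join is lossy.

No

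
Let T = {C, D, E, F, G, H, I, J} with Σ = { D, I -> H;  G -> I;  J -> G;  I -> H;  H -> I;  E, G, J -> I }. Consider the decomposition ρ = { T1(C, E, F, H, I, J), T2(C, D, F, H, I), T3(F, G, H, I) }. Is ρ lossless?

Chase test. Columns are C, D, E, F, G, H, I, J; row i has aⱼ where attribute j ∈ Ti, else bᵢⱼ.
Initial tableau (one row per fragment):
  row 1: a1 b12 a3 a4 b15 a6 a7 a8
  row 2: a1 a2 b23 a4 b25 a6 a7 b28
  row 3: b31 b32 b33 a4 a5 a6 a7 b38
No row becomes fully distinguished — the join is lossy.

No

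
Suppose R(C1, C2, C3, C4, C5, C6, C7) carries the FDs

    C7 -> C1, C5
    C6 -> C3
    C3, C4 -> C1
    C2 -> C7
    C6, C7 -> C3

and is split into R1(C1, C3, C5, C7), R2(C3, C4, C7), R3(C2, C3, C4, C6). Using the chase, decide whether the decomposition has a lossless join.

No

Chase test. Columns are C1, C2, C3, C4, C5, C6, C7; row i has aⱼ where attribute j ∈ Ri, else bᵢⱼ.
Initial tableau (one row per fragment):
  row 1: a1 b12 a3 b14 a5 b16 a7
  row 2: b21 b22 a3 a4 b25 b26 a7
  row 3: b31 a2 a3 a4 b35 a6 b37
Rows 1 and 2 agree on C7; apply C7→C1, C5 and equate their C1, C5 entries.
Rows 2 and 3 agree on C3, C4; apply C3, C4→C1 and equate their C1 entries.
No row becomes fully distinguished — the join is lossy.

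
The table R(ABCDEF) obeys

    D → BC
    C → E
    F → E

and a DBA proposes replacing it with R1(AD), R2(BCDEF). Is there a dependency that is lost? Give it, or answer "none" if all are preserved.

D → BC lies within R2.
C → E lies within R2.
F → E lies within R2.
Every dependency is enforceable on the fragments, so the decomposition is dependency-preserving.

none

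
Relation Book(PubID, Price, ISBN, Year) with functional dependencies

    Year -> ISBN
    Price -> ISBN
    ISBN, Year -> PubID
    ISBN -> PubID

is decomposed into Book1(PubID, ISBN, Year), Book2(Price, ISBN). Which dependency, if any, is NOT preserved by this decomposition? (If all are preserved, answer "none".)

none

Year → ISBN lies within Book1.
Price → ISBN lies within Book2.
ISBN, Year → PubID lies within Book1.
ISBN → PubID lies within Book1.
Every dependency is enforceable on the fragments, so the decomposition is dependency-preserving.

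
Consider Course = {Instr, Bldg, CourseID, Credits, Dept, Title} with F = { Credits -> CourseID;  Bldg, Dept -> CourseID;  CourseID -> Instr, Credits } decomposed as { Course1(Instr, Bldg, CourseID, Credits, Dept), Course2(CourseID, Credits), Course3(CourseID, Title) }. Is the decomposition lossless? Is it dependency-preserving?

Lossless test (chase): Rows 1 and 2 agree on CourseID; apply CourseID→Instr, Credits and equate their Instr, Credits entries. Rows 1 and 3 agree on CourseID; apply CourseID→Instr, Credits and equate their Instr, Credits entries. No row becomes fully distinguished — the join is lossy.
Dependency preservation: every FD's attributes lie within a single fragment, so each can be enforced locally — preserved.

lossy but dependency-preserving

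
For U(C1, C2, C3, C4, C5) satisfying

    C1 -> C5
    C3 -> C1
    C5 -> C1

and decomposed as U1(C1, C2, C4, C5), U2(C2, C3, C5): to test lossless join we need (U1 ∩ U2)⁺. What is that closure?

C1, C2, C5

U1 ∩ U2 = {C2, C5}.
C5 → C1 applies, adding C1
Closure: {C1, C2, C5}.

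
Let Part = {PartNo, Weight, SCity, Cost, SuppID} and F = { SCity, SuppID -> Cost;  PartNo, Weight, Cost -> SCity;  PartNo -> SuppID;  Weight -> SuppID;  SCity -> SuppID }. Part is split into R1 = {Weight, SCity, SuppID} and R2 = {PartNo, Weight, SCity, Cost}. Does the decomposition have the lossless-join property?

Yes

Common attributes: R1 ∩ R2 = {Weight, SCity}.
Closure of {Weight, SCity}: Weight → SuppID applies, adding SuppID; SCity, SuppID → Cost applies, adding Cost. So (Weight, SCity)⁺ = {Weight, SCity, Cost, SuppID}.
This closure contains every attribute of R1, so R1 ∩ R2 → R1. The join is lossless.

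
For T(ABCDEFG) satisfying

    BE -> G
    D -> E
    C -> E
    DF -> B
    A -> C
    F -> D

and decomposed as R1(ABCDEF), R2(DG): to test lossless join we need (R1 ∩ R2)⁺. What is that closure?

DE

R1 ∩ R2 = {D}.
D → E applies, adding E
Closure: {DE}.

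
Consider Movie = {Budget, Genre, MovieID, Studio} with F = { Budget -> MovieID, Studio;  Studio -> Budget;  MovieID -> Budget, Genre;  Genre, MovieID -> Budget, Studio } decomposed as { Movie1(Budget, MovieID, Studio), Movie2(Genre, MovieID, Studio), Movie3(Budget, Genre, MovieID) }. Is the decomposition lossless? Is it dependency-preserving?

lossless and dependency-preserving

Lossless test (chase): Rows 1 and 3 agree on Budget; apply Budget→MovieID, Studio and equate their MovieID, Studio entries. Rows 1 and 2 agree on Studio; apply Studio→Budget and equate their Budget entries. Rows 1 and 2 agree on MovieID; apply MovieID→Budget, Genre and equate their Budget, Genre entries. Row 1 is now all distinguished symbols — the join is lossless.
Dependency preservation: Genre, MovieID → Budget, Studio is not contained in any single fragment, but the restricted closure of its left-hand side across the fragments still reaches the right-hand side; the remaining FDs each lie inside some fragment. All dependencies are preserved.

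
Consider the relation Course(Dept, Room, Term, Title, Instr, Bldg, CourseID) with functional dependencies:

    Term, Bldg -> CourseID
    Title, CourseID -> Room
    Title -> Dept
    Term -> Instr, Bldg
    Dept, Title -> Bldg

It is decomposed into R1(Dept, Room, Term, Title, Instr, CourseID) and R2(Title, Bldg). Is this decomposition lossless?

Yes

Common attributes: R1 ∩ R2 = {Title}.
Closure of {Title}: Title → Dept applies, adding Dept; Dept, Title → Bldg applies, adding Bldg. So (Title)⁺ = {Dept, Title, Bldg}.
This closure contains every attribute of R2, so R1 ∩ R2 → R2. The join is lossless.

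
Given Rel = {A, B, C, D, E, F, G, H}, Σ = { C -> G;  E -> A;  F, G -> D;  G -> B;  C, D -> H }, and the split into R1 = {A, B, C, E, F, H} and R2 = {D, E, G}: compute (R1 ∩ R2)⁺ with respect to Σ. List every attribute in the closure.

R1 ∩ R2 = {E}.
E → A applies, adding A
Closure: {A, E}.

A, E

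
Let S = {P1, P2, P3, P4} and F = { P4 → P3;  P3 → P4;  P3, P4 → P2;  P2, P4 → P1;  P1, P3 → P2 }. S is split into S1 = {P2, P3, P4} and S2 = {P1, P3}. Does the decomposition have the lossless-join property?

Yes

Common attributes: S1 ∩ S2 = {P3}.
Closure of {P3}: P3 → P4 applies, adding P4; P3, P4 → P2 applies, adding P2; P2, P4 → P1 applies, adding P1. So (P3)⁺ = {P1, P2, P3, P4}.
This closure contains every attribute of S1, so S1 ∩ S2 → S1. The join is lossless.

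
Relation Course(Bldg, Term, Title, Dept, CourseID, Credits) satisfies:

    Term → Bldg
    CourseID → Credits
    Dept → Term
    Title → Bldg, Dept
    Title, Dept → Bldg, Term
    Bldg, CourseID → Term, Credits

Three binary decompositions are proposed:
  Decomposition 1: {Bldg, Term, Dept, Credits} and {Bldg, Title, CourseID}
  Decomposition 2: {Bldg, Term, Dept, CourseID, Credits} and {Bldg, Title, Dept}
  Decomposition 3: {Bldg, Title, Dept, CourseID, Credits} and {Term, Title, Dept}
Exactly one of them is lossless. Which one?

Decomposition 3

Decomposition 1: common = {Bldg}, closure = {Bldg} → lossy.
Decomposition 2: common = {Bldg, Dept}, closure = {Bldg, Term, Dept} → lossy.
Decomposition 3: common = {Title, Dept}, closure = {Bldg, Term, Title, Dept} → lossless.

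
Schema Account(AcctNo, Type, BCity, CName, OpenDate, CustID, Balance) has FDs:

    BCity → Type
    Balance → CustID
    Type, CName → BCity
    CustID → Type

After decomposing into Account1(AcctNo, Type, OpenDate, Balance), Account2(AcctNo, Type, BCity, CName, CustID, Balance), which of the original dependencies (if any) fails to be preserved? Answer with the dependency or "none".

none

BCity → Type lies within Account2.
Balance → CustID lies within Account2.
Type, CName → BCity lies within Account2.
CustID → Type lies within Account2.
Every dependency is enforceable on the fragments, so the decomposition is dependency-preserving.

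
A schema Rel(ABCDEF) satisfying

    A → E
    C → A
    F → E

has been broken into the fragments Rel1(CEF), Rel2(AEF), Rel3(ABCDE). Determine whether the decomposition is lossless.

Chase test. Columns are ABCDEF; row i has aⱼ where attribute j ∈ Reli, else bᵢⱼ.
Initial tableau (one row per fragment):
  row 1: b11 b12 a3 b14 a5 a6
  row 2: a1 b22 b23 b24 a5 a6
  row 3: a1 a2 a3 a4 a5 b36
Rows 1 and 3 agree on C; apply C→A and equate their A entries.
No row becomes fully distinguished — the join is lossy.

No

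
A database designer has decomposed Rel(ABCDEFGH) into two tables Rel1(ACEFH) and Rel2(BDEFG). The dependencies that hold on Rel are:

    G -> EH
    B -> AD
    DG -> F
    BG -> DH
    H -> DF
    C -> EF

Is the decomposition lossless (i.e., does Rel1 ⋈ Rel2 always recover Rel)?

No

Common attributes: Rel1 ∩ Rel2 = {EF}.
No dependency enlarges {EF}, so (EF)⁺ = {EF}.
The closure contains neither all of Rel1 = {ACEFH} nor all of Rel2 = {BDEFG}, so the common attributes are not a superkey of either fragment. The join is lossy.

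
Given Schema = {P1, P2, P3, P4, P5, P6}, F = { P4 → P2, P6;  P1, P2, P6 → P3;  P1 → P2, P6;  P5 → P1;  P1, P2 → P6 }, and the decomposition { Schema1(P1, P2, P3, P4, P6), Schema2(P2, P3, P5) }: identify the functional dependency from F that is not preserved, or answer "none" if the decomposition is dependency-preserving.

P5 → P1

Check P5 → P1: no single fragment contains all of {P1, P5}, and the restricted closure of {P5} across the fragments never reaches {P1}.
P4 → P2, P6 is preserved.
P1, P2, P6 → P3 is preserved.
P1 → P2, P6 is preserved.
P1, P2 → P6 is preserved.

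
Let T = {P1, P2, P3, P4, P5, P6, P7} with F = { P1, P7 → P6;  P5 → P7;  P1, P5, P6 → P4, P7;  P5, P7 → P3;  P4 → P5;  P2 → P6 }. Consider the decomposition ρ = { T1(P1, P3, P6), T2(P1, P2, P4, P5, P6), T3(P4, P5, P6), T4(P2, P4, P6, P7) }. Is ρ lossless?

Chase test. Columns are P1, P2, P3, P4, P5, P6, P7; row i has aⱼ where attribute j ∈ Ti, else bᵢⱼ.
Initial tableau (one row per fragment):
  row 1: a1 b12 a3 b14 b15 a6 b17
  row 2: a1 a2 b23 a4 a5 a6 b27
  row 3: b31 b32 b33 a4 a5 a6 b37
  row 4: b41 a2 b43 a4 b45 a6 a7
Rows 2 and 3 agree on P5; apply P5→P7 and equate their P7 entries.
Rows 2 and 3 agree on P5, P7; apply P5, P7→P3 and equate their P3 entries.
Rows 2 and 4 agree on P4; apply P4→P5 and equate their P5 entries.
Rows 2 and 4 agree on P5; apply P5→P7 and equate their P7 entries.
Rows 2 and 4 agree on P5, P7; apply P5, P7→P3 and equate their P3 entries.
No row becomes fully distinguished — the join is lossy.

No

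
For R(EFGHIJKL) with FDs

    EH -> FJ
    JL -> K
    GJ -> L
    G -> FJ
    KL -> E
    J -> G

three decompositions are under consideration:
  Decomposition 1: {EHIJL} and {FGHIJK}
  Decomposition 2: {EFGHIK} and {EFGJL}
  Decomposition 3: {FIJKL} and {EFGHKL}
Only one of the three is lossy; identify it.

Decomposition 1: common = {HIJ}, closure = {EFGHIJKL} → lossless.
Decomposition 2: common = {EFG}, closure = {EFGJKL} → lossless.
Decomposition 3: common = {FKL}, closure = {EFKL} → lossy.

Decomposition 3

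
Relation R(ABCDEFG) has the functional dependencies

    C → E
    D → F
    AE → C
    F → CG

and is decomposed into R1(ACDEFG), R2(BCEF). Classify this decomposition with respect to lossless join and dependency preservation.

Lossless test: (CEF)⁺ = {CEFG}, which is a superkey of neither fragment — lossy.
Dependency preservation: every FD's attributes lie within a single fragment, so each can be enforced locally — preserved.

lossy but dependency-preserving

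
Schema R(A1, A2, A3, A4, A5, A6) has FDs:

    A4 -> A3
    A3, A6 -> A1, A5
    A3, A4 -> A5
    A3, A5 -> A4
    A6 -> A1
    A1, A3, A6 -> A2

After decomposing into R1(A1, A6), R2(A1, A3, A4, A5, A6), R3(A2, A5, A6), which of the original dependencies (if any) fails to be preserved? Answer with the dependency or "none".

A1, A3, A6 -> A2

Check A1, A3, A6 → A2: no single fragment contains all of {A1, A2, A3, A6}, and the restricted closure of {A1, A3, A6} across the fragments never reaches {A2}.
A4 → A3 is preserved.
A3, A6 → A1, A5 is preserved.
A3, A4 → A5 is preserved.
A3, A5 → A4 is preserved.
A6 → A1 is preserved.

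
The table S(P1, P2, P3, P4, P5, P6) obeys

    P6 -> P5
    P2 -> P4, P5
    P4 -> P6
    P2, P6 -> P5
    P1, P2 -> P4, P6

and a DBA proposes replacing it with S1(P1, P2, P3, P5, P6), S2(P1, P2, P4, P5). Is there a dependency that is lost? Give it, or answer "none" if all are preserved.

P4 -> P6

Check P4 → P6: no single fragment contains all of {P4, P6}, and the restricted closure of {P4} across the fragments never reaches {P6}.
P6 → P5 is preserved.
P2 → P4, P5 is preserved.
P2, P6 → P5 is preserved.
P1, P2 → P4, P6 is preserved.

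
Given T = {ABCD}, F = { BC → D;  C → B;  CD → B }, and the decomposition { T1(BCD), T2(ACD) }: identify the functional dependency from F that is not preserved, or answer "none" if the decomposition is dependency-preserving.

none

BC → D lies within T1.
C → B lies within T1.
CD → B lies within T1.
Every dependency is enforceable on the fragments, so the decomposition is dependency-preserving.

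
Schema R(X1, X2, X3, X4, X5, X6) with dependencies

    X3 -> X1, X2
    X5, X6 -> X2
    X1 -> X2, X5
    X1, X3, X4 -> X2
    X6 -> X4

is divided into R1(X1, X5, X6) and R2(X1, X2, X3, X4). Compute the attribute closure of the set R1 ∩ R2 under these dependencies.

X1, X2, X5

R1 ∩ R2 = {X1}.
X1 → X2, X5 applies, adding X2, X5
Closure: {X1, X2, X5}.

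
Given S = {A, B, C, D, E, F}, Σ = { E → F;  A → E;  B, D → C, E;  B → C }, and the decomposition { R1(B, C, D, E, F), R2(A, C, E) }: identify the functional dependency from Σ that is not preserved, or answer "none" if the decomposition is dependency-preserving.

none

E → F lies within R1.
A → E lies within R2.
B, D → C, E lies within R1.
B → C lies within R1.
Every dependency is enforceable on the fragments, so the decomposition is dependency-preserving.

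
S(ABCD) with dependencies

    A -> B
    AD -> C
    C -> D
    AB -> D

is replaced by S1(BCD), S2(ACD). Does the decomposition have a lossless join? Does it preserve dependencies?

Lossless test: (CD)⁺ = {CD}, which is a superkey of neither fragment — lossy.
Dependency preservation: the restricted closure of {A} across the fragments never reaches {B}, so A → B cannot be enforced without a join — not preserved.

lossy and not dependency-preserving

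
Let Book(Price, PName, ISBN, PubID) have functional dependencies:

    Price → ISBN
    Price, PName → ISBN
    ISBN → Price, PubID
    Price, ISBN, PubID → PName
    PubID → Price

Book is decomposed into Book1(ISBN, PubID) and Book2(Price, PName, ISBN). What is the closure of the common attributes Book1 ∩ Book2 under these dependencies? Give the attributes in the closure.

Book1 ∩ Book2 = {ISBN}.
ISBN → Price, PubID applies, adding Price, PubID
Price, ISBN, PubID → PName applies, adding PName
Closure: {Price, PName, ISBN, PubID}.

Price, PName, ISBN, PubID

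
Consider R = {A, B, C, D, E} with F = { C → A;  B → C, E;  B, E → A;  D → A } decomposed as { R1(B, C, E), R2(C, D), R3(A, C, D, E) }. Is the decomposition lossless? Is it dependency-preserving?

lossy but dependency-preserving

Lossless test (chase): Rows 1 and 2 agree on C; apply C→A and equate their A entries. Rows 1 and 3 agree on C; apply C→A and equate their A entries. No row becomes fully distinguished — the join is lossy.
Dependency preservation: B, E → A is not contained in any single fragment, but the restricted closure of its left-hand side across the fragments still reaches the right-hand side; the remaining FDs each lie inside some fragment. All dependencies are preserved.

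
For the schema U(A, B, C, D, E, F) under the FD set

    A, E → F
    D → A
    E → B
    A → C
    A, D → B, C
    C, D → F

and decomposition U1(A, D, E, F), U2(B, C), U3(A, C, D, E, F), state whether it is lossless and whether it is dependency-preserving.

Lossless test (chase): Rows 1 and 3 agree on E; apply E→B and equate their B entries. Rows 1 and 3 agree on A; apply A→C and equate their C entries. No row becomes fully distinguished — the join is lossy.
Dependency preservation: the restricted closure of {E} across the fragments never reaches {B}, so E → B cannot be enforced without a join — not preserved.

lossy and not dependency-preserving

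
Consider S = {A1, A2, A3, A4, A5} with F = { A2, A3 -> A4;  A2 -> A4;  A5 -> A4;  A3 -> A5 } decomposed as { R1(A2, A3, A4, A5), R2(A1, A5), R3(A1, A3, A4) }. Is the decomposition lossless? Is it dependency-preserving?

lossy but dependency-preserving

Lossless test (chase): Rows 1 and 2 agree on A5; apply A5→A4 and equate their A4 entries. Rows 1 and 3 agree on A3; apply A3→A5 and equate their A5 entries. No row becomes fully distinguished — the join is lossy.
Dependency preservation: every FD's attributes lie within a single fragment, so each can be enforced locally — preserved.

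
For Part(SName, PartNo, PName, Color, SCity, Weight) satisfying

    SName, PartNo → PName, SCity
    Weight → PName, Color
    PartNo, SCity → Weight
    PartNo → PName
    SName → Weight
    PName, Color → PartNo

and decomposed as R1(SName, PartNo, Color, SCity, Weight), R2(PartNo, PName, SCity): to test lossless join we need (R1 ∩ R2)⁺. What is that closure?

R1 ∩ R2 = {PartNo, SCity}.
PartNo, SCity → Weight applies, adding Weight
PartNo → PName applies, adding PName
Weight → PName, Color applies, adding Color
Closure: {PartNo, PName, Color, SCity, Weight}.

PartNo, PName, Color, SCity, Weight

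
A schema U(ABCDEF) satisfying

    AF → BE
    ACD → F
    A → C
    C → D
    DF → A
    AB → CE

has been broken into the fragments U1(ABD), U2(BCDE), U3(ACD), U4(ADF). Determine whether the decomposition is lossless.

Chase test. Columns are ABCDEF; row i has aⱼ where attribute j ∈ Ui, else bᵢⱼ.
Initial tableau (one row per fragment):
  row 1: a1 a2 b13 a4 b15 b16
  row 2: b21 a2 a3 a4 a5 b26
  row 3: a1 b32 a3 a4 b35 b36
  row 4: a1 b42 b43 a4 b45 a6
Rows 1 and 3 agree on A; apply A→C and equate their C entries.
Rows 1 and 4 agree on A; apply A→C and equate their C entries.
Rows 1 and 3 agree on ACD; apply ACD→F and equate their F entries.
Rows 1 and 4 agree on ACD; apply ACD→F and equate their F entries.
Rows 1 and 3 agree on AF; apply AF→BE and equate their BE entries.
Rows 1 and 4 agree on AF; apply AF→BE and equate their BE entries.
No row becomes fully distinguished — the join is lossy.

No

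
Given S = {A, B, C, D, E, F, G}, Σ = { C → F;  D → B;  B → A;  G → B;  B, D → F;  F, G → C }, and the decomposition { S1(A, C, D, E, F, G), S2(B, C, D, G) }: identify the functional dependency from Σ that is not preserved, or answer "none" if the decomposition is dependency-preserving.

Check B → A: no single fragment contains all of {A, B}, and the restricted closure of {B} across the fragments never reaches {A}.
C → F is preserved.
D → B is preserved.
G → B is preserved.
B, D → F is preserved.
F, G → C is preserved.

B → A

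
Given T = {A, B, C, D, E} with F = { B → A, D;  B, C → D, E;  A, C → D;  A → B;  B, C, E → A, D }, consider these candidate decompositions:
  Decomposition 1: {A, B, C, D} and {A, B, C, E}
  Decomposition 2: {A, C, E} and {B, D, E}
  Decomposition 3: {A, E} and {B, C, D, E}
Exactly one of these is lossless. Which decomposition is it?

Decomposition 1

Decomposition 1: common = {A, B, C}, closure = {A, B, C, D, E} → lossless.
Decomposition 2: common = {E}, closure = {E} → lossy.
Decomposition 3: common = {E}, closure = {E} → lossy.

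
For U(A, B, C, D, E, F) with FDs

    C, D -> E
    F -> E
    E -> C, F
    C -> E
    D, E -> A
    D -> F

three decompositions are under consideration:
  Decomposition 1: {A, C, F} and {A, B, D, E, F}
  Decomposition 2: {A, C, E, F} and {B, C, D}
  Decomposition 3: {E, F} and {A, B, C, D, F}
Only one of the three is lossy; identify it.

Decomposition 2

Decomposition 1: common = {A, F}, closure = {A, C, E, F} → lossless.
Decomposition 2: common = {C}, closure = {C, E, F} → lossy.
Decomposition 3: common = {F}, closure = {C, E, F} → lossless.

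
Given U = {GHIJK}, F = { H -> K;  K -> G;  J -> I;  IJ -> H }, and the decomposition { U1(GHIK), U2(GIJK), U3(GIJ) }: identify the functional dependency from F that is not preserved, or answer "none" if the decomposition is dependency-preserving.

Check IJ → H: no single fragment contains all of {HIJ}, and the restricted closure of {IJ} across the fragments never reaches {H}.
H → K is preserved.
K → G is preserved.
J → I is preserved.

IJ -> H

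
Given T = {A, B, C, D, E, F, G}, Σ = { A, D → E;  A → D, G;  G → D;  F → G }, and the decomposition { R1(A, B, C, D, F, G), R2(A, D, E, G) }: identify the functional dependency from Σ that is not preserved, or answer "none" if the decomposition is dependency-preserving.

A, D → E lies within R2.
A → D, G lies within R1.
G → D lies within R1.
F → G lies within R1.
Every dependency is enforceable on the fragments, so the decomposition is dependency-preserving.

none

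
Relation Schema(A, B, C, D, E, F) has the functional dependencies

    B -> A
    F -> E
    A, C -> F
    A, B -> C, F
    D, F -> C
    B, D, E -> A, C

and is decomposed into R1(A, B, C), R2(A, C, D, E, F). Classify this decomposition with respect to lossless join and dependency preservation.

lossy but dependency-preserving

Lossless test: (A, C)⁺ = {A, C, E, F}, which is a superkey of neither fragment — lossy.
Dependency preservation: A, B → C, F; B, D, E → A, C are not contained in any single fragment, but the restricted closure of each left-hand side across the fragments still reaches the right-hand side; the remaining FDs each lie inside some fragment. All dependencies are preserved.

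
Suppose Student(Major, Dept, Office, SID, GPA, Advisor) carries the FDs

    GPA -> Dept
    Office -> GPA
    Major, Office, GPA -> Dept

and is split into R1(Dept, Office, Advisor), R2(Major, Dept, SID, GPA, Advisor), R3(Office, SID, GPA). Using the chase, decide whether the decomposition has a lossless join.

Chase test. Columns are Major, Dept, Office, SID, GPA, Advisor; row i has aⱼ where attribute j ∈ Ri, else bᵢⱼ.
Initial tableau (one row per fragment):
  row 1: b11 a2 a3 b14 b15 a6
  row 2: a1 a2 b23 a4 a5 a6
  row 3: b31 b32 a3 a4 a5 b36
Rows 2 and 3 agree on GPA; apply GPA→Dept and equate their Dept entries.
Rows 1 and 3 agree on Office; apply Office→GPA and equate their GPA entries.
No row becomes fully distinguished — the join is lossy.

No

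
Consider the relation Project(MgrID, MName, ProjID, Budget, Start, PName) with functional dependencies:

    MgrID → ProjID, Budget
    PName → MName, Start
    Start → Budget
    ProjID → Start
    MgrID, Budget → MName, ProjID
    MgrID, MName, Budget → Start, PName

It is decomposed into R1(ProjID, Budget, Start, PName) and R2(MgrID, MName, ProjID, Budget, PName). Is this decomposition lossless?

Common attributes: R1 ∩ R2 = {ProjID, Budget, PName}.
Closure of {ProjID, Budget, PName}: PName → MName, Start applies, adding MName, Start. So (ProjID, Budget, PName)⁺ = {MName, ProjID, Budget, Start, PName}.
This closure contains every attribute of R1, so R1 ∩ R2 → R1. The join is lossless.

Yes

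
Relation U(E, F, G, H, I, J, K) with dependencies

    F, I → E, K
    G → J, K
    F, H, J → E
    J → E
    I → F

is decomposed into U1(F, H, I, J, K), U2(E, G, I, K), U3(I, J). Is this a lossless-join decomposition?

Chase test. Columns are E, F, G, H, I, J, K; row i has aⱼ where attribute j ∈ Ui, else bᵢⱼ.
Initial tableau (one row per fragment):
  row 1: b11 a2 b13 a4 a5 a6 a7
  row 2: a1 b22 a3 b24 a5 b26 a7
  row 3: b31 b32 b33 b34 a5 a6 b37
Rows 1 and 3 agree on J; apply J→E and equate their E entries.
Rows 1 and 2 agree on I; apply I→F and equate their F entries.
Rows 1 and 3 agree on I; apply I→F and equate their F entries.
Rows 1 and 2 agree on F, I; apply F, I→E, K and equate their E, K entries.
Rows 1 and 3 agree on F, I; apply F, I→E, K and equate their E, K entries.
No row becomes fully distinguished — the join is lossy.

No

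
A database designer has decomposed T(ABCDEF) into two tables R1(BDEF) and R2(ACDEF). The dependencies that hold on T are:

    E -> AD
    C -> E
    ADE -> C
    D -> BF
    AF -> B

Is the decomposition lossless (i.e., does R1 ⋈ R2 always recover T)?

Yes

Common attributes: R1 ∩ R2 = {DEF}.
Closure of {DEF}: E → AD applies, adding A; ADE → C applies, adding C; D → BF applies, adding B. So (DEF)⁺ = {ABCDEF}.
This closure contains every attribute of R1, so R1 ∩ R2 → R1. The join is lossless.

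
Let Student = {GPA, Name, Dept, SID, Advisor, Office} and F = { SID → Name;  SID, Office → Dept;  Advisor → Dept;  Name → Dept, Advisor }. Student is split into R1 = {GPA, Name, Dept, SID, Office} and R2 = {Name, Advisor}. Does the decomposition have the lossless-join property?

Yes

Common attributes: R1 ∩ R2 = {Name}.
Closure of {Name}: Name → Dept, Advisor applies, adding Dept, Advisor. So (Name)⁺ = {Name, Dept, Advisor}.
This closure contains every attribute of R2, so R1 ∩ R2 → R2. The join is lossless.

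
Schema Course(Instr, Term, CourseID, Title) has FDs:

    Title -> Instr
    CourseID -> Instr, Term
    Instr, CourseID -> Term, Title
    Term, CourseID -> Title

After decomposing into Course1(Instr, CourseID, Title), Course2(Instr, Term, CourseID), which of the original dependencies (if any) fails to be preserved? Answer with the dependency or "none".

none

Title → Instr lies within Course1.
CourseID → Instr, Term lies within Course2.
Instr, CourseID → Term, Title: restricted closure across fragments reaches Term, Title.
Term, CourseID → Title: restricted closure across fragments reaches Title.
Every dependency is enforceable on the fragments, so the decomposition is dependency-preserving.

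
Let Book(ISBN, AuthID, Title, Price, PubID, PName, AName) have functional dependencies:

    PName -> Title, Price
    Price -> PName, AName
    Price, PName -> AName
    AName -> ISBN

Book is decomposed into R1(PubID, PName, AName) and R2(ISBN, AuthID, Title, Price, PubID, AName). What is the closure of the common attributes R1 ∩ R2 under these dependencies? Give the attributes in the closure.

ISBN, PubID, AName

R1 ∩ R2 = {PubID, AName}.
AName → ISBN applies, adding ISBN
Closure: {ISBN, PubID, AName}.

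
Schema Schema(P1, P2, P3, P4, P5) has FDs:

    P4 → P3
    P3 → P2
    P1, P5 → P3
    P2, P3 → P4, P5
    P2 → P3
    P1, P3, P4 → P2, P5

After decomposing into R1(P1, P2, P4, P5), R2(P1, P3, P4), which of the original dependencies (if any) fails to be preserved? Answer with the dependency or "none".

none

P4 → P3 lies within R2.
P3 → P2: restricted closure across fragments reaches P2.
P1, P5 → P3: restricted closure across fragments reaches P3.
P2, P3 → P4, P5: restricted closure across fragments reaches P4, P5.
P2 → P3: restricted closure across fragments reaches P3.
P1, P3, P4 → P2, P5: restricted closure across fragments reaches P2, P5.
Every dependency is enforceable on the fragments, so the decomposition is dependency-preserving.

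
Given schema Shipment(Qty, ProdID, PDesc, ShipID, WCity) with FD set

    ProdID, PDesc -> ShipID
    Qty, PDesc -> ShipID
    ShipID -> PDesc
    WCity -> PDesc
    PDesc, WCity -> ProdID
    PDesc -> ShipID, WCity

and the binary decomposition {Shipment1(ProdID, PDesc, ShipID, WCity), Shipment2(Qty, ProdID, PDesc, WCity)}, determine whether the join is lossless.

Yes

Common attributes: Shipment1 ∩ Shipment2 = {ProdID, PDesc, WCity}.
Closure of {ProdID, PDesc, WCity}: ProdID, PDesc → ShipID applies, adding ShipID. So (ProdID, PDesc, WCity)⁺ = {ProdID, PDesc, ShipID, WCity}.
This closure contains every attribute of Shipment1, so Shipment1 ∩ Shipment2 → Shipment1. The join is lossless.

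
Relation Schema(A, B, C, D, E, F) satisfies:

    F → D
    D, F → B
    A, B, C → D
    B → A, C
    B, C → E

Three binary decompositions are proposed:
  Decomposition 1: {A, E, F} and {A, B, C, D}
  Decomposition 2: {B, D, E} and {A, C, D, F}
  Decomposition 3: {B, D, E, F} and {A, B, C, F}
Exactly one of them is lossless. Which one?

Decomposition 3

Decomposition 1: common = {A}, closure = {A} → lossy.
Decomposition 2: common = {D}, closure = {D} → lossy.
Decomposition 3: common = {B, F}, closure = {A, B, C, D, E, F} → lossless.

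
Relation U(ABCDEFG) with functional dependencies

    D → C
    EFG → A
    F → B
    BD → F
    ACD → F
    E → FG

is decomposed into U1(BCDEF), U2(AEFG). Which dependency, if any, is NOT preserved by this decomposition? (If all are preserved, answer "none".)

ACD → F

Check ACD → F: no single fragment contains all of {ACDF}, and the restricted closure of {ACD} across the fragments never reaches {F}.
D → C is preserved.
EFG → A is preserved.
F → B is preserved.
BD → F is preserved.
E → FG is preserved.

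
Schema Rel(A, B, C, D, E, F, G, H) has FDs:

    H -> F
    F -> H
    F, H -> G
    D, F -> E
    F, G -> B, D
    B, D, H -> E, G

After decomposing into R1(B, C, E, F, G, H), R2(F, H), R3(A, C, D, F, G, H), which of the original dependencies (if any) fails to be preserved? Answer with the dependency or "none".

H → F lies within R1.
F → H lies within R1.
F, H → G lies within R1.
D, F → E: restricted closure across fragments reaches E.
F, G → B, D: restricted closure across fragments reaches B, D.
B, D, H → E, G: restricted closure across fragments reaches E, G.
Every dependency is enforceable on the fragments, so the decomposition is dependency-preserving.

none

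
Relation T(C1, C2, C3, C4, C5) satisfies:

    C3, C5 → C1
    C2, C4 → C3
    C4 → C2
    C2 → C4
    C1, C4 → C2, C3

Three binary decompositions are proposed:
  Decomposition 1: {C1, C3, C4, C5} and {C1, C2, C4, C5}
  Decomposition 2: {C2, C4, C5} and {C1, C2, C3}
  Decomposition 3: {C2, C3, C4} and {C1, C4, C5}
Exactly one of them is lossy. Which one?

Decomposition 1: common = {C1, C4, C5}, closure = {C1, C2, C3, C4, C5} → lossless.
Decomposition 2: common = {C2}, closure = {C2, C3, C4} → lossy.
Decomposition 3: common = {C4}, closure = {C2, C3, C4} → lossless.

Decomposition 2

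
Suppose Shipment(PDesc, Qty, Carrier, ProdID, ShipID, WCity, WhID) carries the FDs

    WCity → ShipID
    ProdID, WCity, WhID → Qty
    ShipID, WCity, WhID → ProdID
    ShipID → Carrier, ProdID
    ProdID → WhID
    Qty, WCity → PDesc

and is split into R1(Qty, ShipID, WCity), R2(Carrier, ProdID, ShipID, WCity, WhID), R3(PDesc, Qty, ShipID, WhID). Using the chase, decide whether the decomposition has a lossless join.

Chase test. Columns are PDesc, Qty, Carrier, ProdID, ShipID, WCity, WhID; row i has aⱼ where attribute j ∈ Ri, else bᵢⱼ.
Initial tableau (one row per fragment):
  row 1: b11 a2 b13 b14 a5 a6 b17
  row 2: b21 b22 a3 a4 a5 a6 a7
  row 3: a1 a2 b33 b34 a5 b36 a7
Rows 1 and 2 agree on ShipID; apply ShipID→Carrier, ProdID and equate their Carrier, ProdID entries.
Rows 1 and 3 agree on ShipID; apply ShipID→Carrier, ProdID and equate their Carrier, ProdID entries.
Rows 1 and 2 agree on ProdID; apply ProdID→WhID and equate their WhID entries.
Rows 1 and 2 agree on ProdID, WCity, WhID; apply ProdID, WCity, WhID→Qty and equate their Qty entries.
Rows 1 and 2 agree on Qty, WCity; apply Qty, WCity→PDesc and equate their PDesc entries.
No row becomes fully distinguished — the join is lossy.

No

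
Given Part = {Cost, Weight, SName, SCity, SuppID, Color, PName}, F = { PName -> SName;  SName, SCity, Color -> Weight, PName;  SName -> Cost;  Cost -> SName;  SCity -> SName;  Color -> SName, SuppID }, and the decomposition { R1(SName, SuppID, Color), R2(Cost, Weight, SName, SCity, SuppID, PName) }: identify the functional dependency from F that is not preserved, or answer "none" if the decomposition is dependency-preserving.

Check SName, SCity, Color → Weight, PName: no single fragment contains all of {Weight, SName, SCity, Color, PName}, and the restricted closure of {SName, SCity, Color} across the fragments never reaches {Weight, PName}.
PName → SName is preserved.
SName → Cost is preserved.
Cost → SName is preserved.
SCity → SName is preserved.
Color → SName, SuppID is preserved.

SName, SCity, Color -> Weight, PName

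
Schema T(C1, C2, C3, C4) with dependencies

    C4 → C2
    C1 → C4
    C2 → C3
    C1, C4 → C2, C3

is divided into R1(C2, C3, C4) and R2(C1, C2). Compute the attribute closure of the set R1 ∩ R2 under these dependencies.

R1 ∩ R2 = {C2}.
C2 → C3 applies, adding C3
Closure: {C2, C3}.

C2, C3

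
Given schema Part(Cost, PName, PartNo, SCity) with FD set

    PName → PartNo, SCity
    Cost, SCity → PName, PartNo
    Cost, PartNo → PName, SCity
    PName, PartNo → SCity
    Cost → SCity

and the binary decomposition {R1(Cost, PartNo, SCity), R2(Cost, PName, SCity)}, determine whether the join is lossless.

Common attributes: R1 ∩ R2 = {Cost, SCity}.
Closure of {Cost, SCity}: Cost, SCity → PName, PartNo applies, adding PName, PartNo. So (Cost, SCity)⁺ = {Cost, PName, PartNo, SCity}.
This closure contains every attribute of R1, so R1 ∩ R2 → R1. The join is lossless.

Yes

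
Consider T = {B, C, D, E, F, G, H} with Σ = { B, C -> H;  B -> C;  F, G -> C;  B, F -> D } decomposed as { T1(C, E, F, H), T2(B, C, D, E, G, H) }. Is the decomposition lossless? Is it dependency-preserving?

Lossless test: (C, E, H)⁺ = {C, E, H}, which is a superkey of neither fragment — lossy.
Dependency preservation: the restricted closure of {F, G} across the fragments never reaches {C}, so F, G → C cannot be enforced without a join — not preserved.

lossy and not dependency-preserving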